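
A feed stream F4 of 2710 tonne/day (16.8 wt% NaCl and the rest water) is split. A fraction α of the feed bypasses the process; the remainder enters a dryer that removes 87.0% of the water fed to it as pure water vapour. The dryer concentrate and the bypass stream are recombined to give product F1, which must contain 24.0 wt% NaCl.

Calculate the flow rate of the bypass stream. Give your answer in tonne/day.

1587 tonne/day

All 2710×0.168 = 455.28 tonne/day of NaCl reaches F1, so F1 = 455.28/0.240 = 1897 tonne/day and vapour = 813 tonne/day.
The evaporator receives (1−α)·2710 of feed at 0.832 water and removes 0.870 of that water:
0.870×0.832×(1−α)×2710 = 813
(1−α) = 813/1961.6 = 0.4145;  α = 0.5855.
Bypass flow = 0.5855×2710 = 1586.8 tonne/day.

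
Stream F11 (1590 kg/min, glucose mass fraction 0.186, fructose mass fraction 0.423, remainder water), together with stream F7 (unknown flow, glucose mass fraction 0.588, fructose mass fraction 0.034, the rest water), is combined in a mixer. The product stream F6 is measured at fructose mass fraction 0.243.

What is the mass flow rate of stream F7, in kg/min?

1369 kg/min

Let F7 be the unknown flow. Total out = 1590 + F7.
fructose balance: 672.57 + 0.034·F7 = 0.243·(1590 + F7)
(0.034 − 0.243)·F7 = 0.243×1590 − 672.57 = -286.2
F7 = -286.2 / -0.209 = 1369.4 kg/min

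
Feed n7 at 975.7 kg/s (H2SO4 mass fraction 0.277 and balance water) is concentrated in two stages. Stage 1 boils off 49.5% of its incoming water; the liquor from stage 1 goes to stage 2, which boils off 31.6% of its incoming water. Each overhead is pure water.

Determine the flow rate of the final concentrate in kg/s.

water in feed = 975.7×0.723 = 705.43 kg/s.
After stage 1: water left = (1−0.495)×705.43 = 356.24; stream total = 626.51 kg/s.
After stage 2: water left = (1−0.316)×356.24 = 243.67; final concentrate = 513.94 kg/s.

513.9 kg/s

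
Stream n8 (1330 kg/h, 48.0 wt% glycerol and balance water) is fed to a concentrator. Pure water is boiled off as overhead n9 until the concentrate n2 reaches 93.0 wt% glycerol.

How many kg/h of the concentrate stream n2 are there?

glycerol is conserved: 1330×0.480 = 638.4 kg/h all reports to the concentrate.
Concentrate = 638.4/(target fraction) = 686.45 kg/h.

686.5 kg/h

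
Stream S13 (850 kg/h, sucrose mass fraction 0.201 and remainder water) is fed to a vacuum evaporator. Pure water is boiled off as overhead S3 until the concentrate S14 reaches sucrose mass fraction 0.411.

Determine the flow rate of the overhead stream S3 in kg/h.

434.3 kg/h

sucrose is conserved: 850×0.201 = 170.85 kg/h all reports to the concentrate.
Concentrate = 170.85/(target fraction) = 415.69 kg/h.
Overhead = 850 − 415.69 = 434.31 kg/h.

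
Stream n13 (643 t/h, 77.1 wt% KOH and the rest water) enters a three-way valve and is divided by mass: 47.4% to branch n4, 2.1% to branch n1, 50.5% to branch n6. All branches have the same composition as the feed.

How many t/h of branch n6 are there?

Branch n6 flow = 0.505×643 = 324.71 t/h.

324.7 t/h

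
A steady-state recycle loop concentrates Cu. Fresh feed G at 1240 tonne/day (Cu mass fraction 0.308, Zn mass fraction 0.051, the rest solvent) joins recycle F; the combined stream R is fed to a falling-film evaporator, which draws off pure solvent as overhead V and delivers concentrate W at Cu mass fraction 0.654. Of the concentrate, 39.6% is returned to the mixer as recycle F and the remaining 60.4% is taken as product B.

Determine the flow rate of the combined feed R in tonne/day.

Overall Cu balance (none leaves overhead): Cu in fresh feed = Cu in product, i.e. 1240×0.308 = (1−0.396)·W·0.654.
W = 381.92/(0.654×0.604) = 966.85 tonne/day.
Recycle F = 0.396×966.85 = 382.87 tonne/day.
Combined feed R = 1240 + 382.87 = 1622.9 tonne/day.

1623 tonne/day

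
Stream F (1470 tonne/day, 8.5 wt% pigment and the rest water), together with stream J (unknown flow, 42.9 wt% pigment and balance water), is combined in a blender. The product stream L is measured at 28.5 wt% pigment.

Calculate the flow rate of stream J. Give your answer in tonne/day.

Let J be the unknown flow. Total out = 1470 + J.
pigment balance: 124.95 + 0.429·J = 0.285·(1470 + J)
(0.429 − 0.285)·J = 0.285×1470 − 124.95 = 294
J = 294 / 0.144 = 2041.7 tonne/day

2042 tonne/day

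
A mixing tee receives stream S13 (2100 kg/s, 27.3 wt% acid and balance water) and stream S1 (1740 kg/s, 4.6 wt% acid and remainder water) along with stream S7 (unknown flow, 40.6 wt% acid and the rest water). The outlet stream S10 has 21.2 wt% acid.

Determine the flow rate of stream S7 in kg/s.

Let S7 be the unknown flow. Total out = 3840 + S7.
acid balance: 653.34 + 0.406·S7 = 0.212·(3840 + S7)
(0.406 − 0.212)·S7 = 0.212×3840 − 653.34 = 160.74
S7 = 160.74 / 0.194 = 828.56 kg/s

828.6 kg/s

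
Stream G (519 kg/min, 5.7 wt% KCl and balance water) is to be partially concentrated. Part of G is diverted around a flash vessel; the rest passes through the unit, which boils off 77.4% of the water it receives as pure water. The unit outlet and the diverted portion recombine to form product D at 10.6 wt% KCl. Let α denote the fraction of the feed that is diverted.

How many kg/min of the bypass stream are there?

190.3 kg/min

All 519×0.057 = 29.583 kg/min of KCl reaches D, so D = 29.583/0.106 = 279.08 kg/min and vapour = 239.92 kg/min.
The evaporator receives (1−α)·519 of feed at 0.943 water and removes 0.774 of that water:
0.774×0.943×(1−α)×519 = 239.92
(1−α) = 239.92/378.81 = 0.6333;  α = 0.3667.
Bypass flow = 0.3667×519 = 190.3 kg/min.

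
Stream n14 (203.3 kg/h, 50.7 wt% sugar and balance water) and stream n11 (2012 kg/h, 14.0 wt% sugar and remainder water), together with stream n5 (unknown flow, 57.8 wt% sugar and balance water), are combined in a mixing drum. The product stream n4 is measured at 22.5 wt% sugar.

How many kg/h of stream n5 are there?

Let n5 be the unknown flow. Total out = 2215.3 + n5.
sugar balance: 384.75 + 0.578·n5 = 0.225·(2215.3 + n5)
(0.578 − 0.225)·n5 = 0.225×2215.3 − 384.75 = 113.69
n5 = 113.69 / 0.353 = 322.07 kg/h

322.1 kg/h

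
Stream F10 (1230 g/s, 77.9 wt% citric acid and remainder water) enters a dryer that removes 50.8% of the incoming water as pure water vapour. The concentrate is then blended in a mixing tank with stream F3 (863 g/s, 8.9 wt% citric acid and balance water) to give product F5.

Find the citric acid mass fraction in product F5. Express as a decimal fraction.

0.529

Vapour removed = 0.508×0.221×1230 = 138.09 g/s; concentrate = 1091.9 g/s.
citric acid reaching the mixer = 958.17 (from concentrate) + 863×0.089 = 1035 g/s.
Product flow = 1091.9 + 863 = 1954.9 g/s; citric acid fraction = 0.529.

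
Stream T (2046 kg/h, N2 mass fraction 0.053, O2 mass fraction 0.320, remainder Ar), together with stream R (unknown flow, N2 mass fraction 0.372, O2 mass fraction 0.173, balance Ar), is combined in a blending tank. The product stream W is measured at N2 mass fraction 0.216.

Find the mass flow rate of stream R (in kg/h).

Let R be the unknown flow. Total out = 2046 + R.
N2 balance: 108.44 + 0.372·R = 0.216·(2046 + R)
(0.372 − 0.216)·R = 0.216×2046 − 108.44 = 333.5
R = 333.5 / 0.156 = 2137.8 kg/h

2138 kg/h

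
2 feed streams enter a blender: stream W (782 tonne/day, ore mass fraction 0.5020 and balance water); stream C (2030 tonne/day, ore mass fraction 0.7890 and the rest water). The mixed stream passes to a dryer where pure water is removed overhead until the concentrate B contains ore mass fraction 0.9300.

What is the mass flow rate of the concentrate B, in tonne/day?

ore entering = 782×0.502 + 2030×0.789 = 1994.2 tonne/day.
All ore reports to B, so B = 1994.2/0.930 = 2144.3 tonne/day.

2144 tonne/day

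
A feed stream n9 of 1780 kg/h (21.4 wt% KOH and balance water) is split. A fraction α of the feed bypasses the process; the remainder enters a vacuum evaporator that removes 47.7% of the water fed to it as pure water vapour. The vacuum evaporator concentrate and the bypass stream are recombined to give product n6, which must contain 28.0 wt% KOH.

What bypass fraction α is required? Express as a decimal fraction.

0.371

All 1780×0.214 = 380.92 kg/h of KOH reaches n6, so n6 = 380.92/0.280 = 1360.4 kg/h and vapour = 419.57 kg/h.
The evaporator receives (1−α)·1780 of feed at 0.786 water and removes 0.477 of that water:
0.477×0.786×(1−α)×1780 = 419.57
(1−α) = 419.57/667.36 = 0.6287;  α = 0.3713.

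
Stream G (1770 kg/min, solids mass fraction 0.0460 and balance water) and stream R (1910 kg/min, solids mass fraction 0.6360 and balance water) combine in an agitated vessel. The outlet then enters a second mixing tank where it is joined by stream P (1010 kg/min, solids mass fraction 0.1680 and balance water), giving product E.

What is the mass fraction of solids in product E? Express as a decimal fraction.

Overall, product flow = 4690 kg/min.
solids in = 1770×0.046 + 1910×0.636 + 1010×0.168 = 1465.9 kg/min.
solids fraction in E = 0.3126.

0.3126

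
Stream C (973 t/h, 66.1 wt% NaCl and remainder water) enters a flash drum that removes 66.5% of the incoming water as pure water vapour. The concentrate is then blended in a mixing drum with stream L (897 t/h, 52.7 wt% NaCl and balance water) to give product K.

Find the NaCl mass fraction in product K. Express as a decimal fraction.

Vapour removed = 0.665×0.339×973 = 219.35 t/h; concentrate = 753.65 t/h.
NaCl reaching the mixer = 643.15 (from concentrate) + 897×0.527 = 1115.9 t/h.
Product flow = 753.65 + 897 = 1650.7 t/h; NaCl fraction = 0.676.

0.676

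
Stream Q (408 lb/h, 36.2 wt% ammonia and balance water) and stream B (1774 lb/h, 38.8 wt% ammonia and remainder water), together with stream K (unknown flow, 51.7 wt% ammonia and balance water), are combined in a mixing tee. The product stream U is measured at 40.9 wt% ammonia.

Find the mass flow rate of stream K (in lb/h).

Let K be the unknown flow. Total out = 2182 + K.
ammonia balance: 836.01 + 0.517·K = 0.409·(2182 + K)
(0.517 − 0.409)·K = 0.409×2182 − 836.01 = 56.43
K = 56.43 / 0.108 = 522.5 lb/h

522.5 lb/h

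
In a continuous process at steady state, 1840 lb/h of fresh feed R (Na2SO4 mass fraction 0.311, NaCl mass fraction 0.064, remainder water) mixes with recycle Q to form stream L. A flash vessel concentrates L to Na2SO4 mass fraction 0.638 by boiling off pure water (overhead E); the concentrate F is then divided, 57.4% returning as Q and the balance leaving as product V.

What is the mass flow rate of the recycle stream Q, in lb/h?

1209 lb/h

Overall Na2SO4 balance (none leaves overhead): Na2SO4 in fresh feed = Na2SO4 in product, i.e. 1840×0.311 = (1−0.574)·F·0.638.
F = 572.24/(0.638×0.426) = 2105.5 lb/h.
Recycle Q = 0.574×2105.5 = 1208.5 lb/h.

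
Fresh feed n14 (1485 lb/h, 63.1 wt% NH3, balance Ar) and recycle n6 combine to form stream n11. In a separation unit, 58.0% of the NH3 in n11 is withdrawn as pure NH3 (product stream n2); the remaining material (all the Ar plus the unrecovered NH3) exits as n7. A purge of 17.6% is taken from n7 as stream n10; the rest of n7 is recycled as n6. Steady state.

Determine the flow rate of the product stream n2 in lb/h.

831.1 lb/h

NH3 in n11: m_A = 1485×0.631 + (1−0.176)·(1−0.580)·m_A, so m_A = 937.03/0.6539 = 1433 lb/h.
Product n2 = 0.580×1433 = 831.11 lb/h.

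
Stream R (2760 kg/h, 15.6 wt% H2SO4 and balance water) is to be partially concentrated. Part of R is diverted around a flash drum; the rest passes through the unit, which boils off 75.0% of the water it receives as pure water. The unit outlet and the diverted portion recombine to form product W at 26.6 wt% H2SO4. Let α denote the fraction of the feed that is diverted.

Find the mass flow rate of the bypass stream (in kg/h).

All 2760×0.156 = 430.56 kg/h of H2SO4 reaches W, so W = 430.56/0.266 = 1618.6 kg/h and vapour = 1141.4 kg/h.
The evaporator receives (1−α)·2760 of feed at 0.844 water and removes 0.750 of that water:
0.750×0.844×(1−α)×2760 = 1141.4
(1−α) = 1141.4/1747.1 = 0.6533;  α = 0.3467.
Bypass flow = 0.3467×2760 = 956.91 kg/h.

956.9 kg/h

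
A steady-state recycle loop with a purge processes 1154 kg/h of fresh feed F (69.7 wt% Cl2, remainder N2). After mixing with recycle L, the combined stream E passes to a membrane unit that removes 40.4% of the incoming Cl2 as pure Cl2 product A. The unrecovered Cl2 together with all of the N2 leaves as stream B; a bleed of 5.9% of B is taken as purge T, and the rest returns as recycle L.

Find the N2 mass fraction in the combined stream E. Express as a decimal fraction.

N2 enters only via F and leaves only via the purge: 1154×0.303 = 0.059×(N2 in B), and the membrane unit passes all N2, so N2 in E = N2 in B = 5926.5 kg/h.
Cl2 in E: m_A = 1154×0.697 + (1−0.059)·(1−0.404)·m_A, so m_A = 804.34/0.4392 = 1831.5 kg/h.
E = 1831.5 + 5926.5 = 7758 kg/h.
N2 fraction in E = 5926.5/7758 = 0.7639.

0.7639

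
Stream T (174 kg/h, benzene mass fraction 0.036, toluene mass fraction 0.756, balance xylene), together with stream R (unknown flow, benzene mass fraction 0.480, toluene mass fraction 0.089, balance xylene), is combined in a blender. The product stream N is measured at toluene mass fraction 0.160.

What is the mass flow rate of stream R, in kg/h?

1461 kg/h

Let R be the unknown flow. Total out = 174 + R.
toluene balance: 131.54 + 0.089·R = 0.160·(174 + R)
(0.089 − 0.160)·R = 0.160×174 − 131.54 = -103.7
R = -103.7 / -0.071 = 1460.6 kg/h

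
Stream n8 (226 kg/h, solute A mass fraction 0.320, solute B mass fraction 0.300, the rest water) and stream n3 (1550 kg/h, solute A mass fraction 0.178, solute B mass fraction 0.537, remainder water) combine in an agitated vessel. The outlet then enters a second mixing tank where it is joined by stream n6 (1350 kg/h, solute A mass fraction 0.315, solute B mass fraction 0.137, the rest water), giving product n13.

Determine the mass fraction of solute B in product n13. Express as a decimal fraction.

0.347

Overall, product flow = 3126 kg/h.
solute B in = 226×0.300 + 1550×0.537 + 1350×0.137 = 1085.1 kg/h.
solute B fraction in n13 = 0.347.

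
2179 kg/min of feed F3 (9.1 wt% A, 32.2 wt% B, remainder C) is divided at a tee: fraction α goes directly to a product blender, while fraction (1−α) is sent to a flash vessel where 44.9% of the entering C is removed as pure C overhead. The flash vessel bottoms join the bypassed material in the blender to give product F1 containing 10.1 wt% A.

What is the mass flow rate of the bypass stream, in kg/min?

1360 kg/min

All 2179×0.091 = 198.29 kg/min of A reaches F1, so F1 = 198.29/0.101 = 1963.3 kg/min and vapour = 215.74 kg/min.
The evaporator receives (1−α)·2179 of feed at 0.587 C and removes 0.449 of that C:
0.449×0.587×(1−α)×2179 = 215.74
(1−α) = 215.74/574.3 = 0.3757;  α = 0.6243.
Bypass flow = 0.6243×2179 = 1360.4 kg/min.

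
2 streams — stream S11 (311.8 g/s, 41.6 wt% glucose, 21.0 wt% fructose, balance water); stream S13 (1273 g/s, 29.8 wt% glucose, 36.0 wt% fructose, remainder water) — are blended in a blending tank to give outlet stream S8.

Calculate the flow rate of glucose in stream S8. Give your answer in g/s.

509.1 g/s

glucose out = glucose in = 311.8×0.416 + 1273×0.298 = 509.06 g/s.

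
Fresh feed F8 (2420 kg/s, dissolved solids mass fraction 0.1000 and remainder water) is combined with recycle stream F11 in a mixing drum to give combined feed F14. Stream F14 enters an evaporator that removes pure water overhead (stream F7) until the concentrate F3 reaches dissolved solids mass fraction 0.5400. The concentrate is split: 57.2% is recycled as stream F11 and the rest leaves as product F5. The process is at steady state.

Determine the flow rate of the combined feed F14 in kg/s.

3019 kg/s

Overall dissolved solids balance (none leaves overhead): dissolved solids in fresh feed = dissolved solids in product, i.e. 2420×0.100 = (1−0.572)·F3·0.540.
F3 = 242/(0.540×0.428) = 1047.1 kg/s.
Recycle F11 = 0.572×1047.1 = 598.93 kg/s.
Combined feed F14 = 2420 + 598.93 = 3018.9 kg/s.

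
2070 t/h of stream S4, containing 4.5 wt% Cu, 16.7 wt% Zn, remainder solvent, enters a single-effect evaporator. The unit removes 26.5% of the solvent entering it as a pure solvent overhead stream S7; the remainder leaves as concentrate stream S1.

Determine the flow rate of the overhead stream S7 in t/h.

solvent entering = 2070×0.788 = 1631.2 t/h; overhead removed = 0.265×1631.2 = 432.26 t/h.

432.3 t/h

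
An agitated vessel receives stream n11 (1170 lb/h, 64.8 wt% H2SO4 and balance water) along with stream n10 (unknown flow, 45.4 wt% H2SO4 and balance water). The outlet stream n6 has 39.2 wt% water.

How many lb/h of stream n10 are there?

Let n10 be the unknown flow. Total out = 1170 + n10.
water balance: 411.84 + 0.546·n10 = 0.392·(1170 + n10)
(0.546 − 0.392)·n10 = 0.392×1170 − 411.84 = 46.8
n10 = 46.8 / 0.154 = 303.9 lb/h

303.9 lb/h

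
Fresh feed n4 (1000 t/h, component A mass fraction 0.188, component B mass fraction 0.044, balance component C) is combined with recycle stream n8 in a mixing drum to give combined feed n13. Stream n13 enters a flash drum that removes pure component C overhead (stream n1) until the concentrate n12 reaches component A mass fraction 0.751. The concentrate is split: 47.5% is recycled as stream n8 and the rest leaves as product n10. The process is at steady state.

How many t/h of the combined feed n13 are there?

Overall component A balance (none leaves overhead): component A in fresh feed = component A in product, i.e. 1000×0.188 = (1−0.475)·n12·0.751.
n12 = 188/(0.751×0.525) = 476.82 t/h.
Recycle n8 = 0.475×476.82 = 226.49 t/h.
Combined feed n13 = 1000 + 226.49 = 1226.5 t/h.

1226 t/h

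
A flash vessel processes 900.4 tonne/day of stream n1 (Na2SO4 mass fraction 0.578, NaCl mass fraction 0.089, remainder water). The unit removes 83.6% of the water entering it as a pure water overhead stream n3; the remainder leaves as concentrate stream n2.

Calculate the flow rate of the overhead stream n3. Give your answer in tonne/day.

water entering = 900.4×0.333 = 299.83 tonne/day; overhead removed = 0.836×299.83 = 250.66 tonne/day.

250.7 tonne/day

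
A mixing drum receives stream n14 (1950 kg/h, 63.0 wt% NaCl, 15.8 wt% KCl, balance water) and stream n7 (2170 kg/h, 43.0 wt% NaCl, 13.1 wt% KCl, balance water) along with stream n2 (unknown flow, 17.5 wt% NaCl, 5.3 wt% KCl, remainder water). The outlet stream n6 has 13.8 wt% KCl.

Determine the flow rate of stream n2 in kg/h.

280.1 kg/h

Let n2 be the unknown flow. Total out = 4120 + n2.
KCl balance: 592.37 + 0.053·n2 = 0.138·(4120 + n2)
(0.053 − 0.138)·n2 = 0.138×4120 − 592.37 = -23.81
n2 = -23.81 / -0.085 = 280.12 kg/h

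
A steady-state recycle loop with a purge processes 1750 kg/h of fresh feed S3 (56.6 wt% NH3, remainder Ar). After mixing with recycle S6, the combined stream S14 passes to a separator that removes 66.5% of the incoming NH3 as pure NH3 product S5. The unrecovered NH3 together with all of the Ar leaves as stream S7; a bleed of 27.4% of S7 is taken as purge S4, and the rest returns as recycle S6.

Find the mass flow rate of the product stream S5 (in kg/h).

870.4 kg/h

NH3 in S14: m_A = 1750×0.566 + (1−0.274)·(1−0.665)·m_A, so m_A = 990.5/0.7568 = 1308.8 kg/h.
Product S5 = 0.665×1308.8 = 870.36 kg/h.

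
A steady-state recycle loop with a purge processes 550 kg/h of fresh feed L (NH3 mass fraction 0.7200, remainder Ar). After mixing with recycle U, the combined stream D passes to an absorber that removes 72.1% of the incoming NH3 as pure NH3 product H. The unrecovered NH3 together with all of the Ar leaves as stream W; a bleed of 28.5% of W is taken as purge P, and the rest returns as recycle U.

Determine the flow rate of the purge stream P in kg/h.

193.3 kg/h

Ar enters only via L and leaves only via the purge: 550×0.280 = 0.285×(Ar in W), and the absorber passes all Ar, so Ar in D = Ar in W = 540.35 kg/h.
NH3 in D: m_A = 550×0.720 + (1−0.285)·(1−0.721)·m_A, so m_A = 396/0.8005 = 494.68 kg/h.
W = (1−0.721)×494.68 + 540.35 = 678.37 kg/h.
Purge P = 0.285×678.37 = 193.33 kg/h.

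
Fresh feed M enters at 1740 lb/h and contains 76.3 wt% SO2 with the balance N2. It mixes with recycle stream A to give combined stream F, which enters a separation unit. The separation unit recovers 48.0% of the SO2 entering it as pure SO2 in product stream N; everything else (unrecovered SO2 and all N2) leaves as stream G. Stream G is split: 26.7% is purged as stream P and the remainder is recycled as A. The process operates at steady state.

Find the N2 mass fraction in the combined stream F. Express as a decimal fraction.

N2 enters only via M and leaves only via the purge: 1740×0.237 = 0.267×(N2 in G), and the separation unit passes all N2, so N2 in F = N2 in G = 1544.5 lb/h.
SO2 in F: m_A = 1740×0.763 + (1−0.267)·(1−0.480)·m_A, so m_A = 1327.6/0.6188 = 2145.3 lb/h.
F = 2145.3 + 1544.5 = 3689.8 lb/h.
N2 fraction in F = 1544.5/3689.8 = 0.419.

0.419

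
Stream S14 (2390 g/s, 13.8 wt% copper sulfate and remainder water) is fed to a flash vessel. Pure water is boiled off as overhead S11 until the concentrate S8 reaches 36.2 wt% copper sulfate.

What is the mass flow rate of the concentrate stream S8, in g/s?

copper sulfate is conserved: 2390×0.138 = 329.82 g/s all reports to the concentrate.
Concentrate = 329.82/(target fraction) = 911.1 g/s.

911.1 g/s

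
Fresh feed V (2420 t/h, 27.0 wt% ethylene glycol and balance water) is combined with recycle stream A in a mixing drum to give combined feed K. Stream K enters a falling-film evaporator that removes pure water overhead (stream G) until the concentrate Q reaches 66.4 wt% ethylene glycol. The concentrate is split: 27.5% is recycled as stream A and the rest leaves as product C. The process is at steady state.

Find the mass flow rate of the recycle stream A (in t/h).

Overall ethylene glycol balance (none leaves overhead): ethylene glycol in fresh feed = ethylene glycol in product, i.e. 2420×0.270 = (1−0.275)·Q·0.664.
Q = 653.4/(0.664×0.725) = 1357.3 t/h.
Recycle A = 0.275×1357.3 = 373.26 t/h.

373.3 t/h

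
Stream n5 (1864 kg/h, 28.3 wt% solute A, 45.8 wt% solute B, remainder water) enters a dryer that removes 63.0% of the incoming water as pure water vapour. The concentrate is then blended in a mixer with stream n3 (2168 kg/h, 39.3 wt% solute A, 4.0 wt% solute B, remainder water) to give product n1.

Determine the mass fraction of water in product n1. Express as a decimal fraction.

0.3777

Vapour removed = 0.630×0.259×1864 = 304.15 kg/h; concentrate = 1559.9 kg/h.
water reaching the mixer = 178.63 (from concentrate) + 2168×0.567 = 1407.9 kg/h.
Product flow = 1559.9 + 2168 = 3727.9 kg/h; water fraction = 0.3777.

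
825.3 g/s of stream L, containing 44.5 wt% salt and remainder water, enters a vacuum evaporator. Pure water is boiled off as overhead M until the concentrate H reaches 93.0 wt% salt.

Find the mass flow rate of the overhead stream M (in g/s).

salt is conserved: 825.3×0.445 = 367.26 g/s all reports to the concentrate.
Concentrate = 367.26/(target fraction) = 394.9 g/s.
Overhead = 825.3 − 394.9 = 430.4 g/s.

430.4 g/s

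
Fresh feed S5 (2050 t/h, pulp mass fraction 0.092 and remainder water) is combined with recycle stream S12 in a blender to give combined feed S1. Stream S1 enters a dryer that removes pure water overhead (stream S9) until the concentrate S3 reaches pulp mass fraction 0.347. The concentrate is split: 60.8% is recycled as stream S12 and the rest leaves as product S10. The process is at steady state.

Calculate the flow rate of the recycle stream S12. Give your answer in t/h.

Overall pulp balance (none leaves overhead): pulp in fresh feed = pulp in product, i.e. 2050×0.092 = (1−0.608)·S3·0.347.
S3 = 188.6/(0.347×0.392) = 1386.5 t/h.
Recycle S12 = 0.608×1386.5 = 843 t/h.

843 t/h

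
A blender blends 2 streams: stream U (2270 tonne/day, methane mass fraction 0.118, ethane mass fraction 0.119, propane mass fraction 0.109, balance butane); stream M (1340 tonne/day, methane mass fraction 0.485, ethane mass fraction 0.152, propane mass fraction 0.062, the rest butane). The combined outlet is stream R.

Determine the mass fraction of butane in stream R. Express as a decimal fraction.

Total flow out = 2270 + 1340 = 3610 tonne/day.
butane in = 2270×0.654 + 1340×0.301 = 1887.9 tonne/day.
butane mass fraction in R = 1887.9/3610 = 0.523.

0.523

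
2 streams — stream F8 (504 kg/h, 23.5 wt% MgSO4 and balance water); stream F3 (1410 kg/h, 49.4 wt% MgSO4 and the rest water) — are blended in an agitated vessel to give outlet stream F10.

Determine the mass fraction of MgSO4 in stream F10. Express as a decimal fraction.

0.4258

Total flow out = 504 + 1410 = 1914 kg/h.
MgSO4 in = 504×0.235 + 1410×0.494 = 814.98 kg/h.
MgSO4 mass fraction in F10 = 814.98/1914 = 0.4258.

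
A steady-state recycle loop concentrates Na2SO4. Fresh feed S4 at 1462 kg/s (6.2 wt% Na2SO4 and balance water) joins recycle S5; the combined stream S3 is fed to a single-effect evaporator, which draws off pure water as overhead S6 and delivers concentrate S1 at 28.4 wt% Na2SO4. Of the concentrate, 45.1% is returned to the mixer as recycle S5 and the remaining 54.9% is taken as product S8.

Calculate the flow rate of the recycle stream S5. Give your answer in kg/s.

262.2 kg/s

Overall Na2SO4 balance (none leaves overhead): Na2SO4 in fresh feed = Na2SO4 in product, i.e. 1462×0.062 = (1−0.451)·S1·0.284.
S1 = 90.644/(0.284×0.549) = 581.36 kg/s.
Recycle S5 = 0.451×581.36 = 262.2 kg/s.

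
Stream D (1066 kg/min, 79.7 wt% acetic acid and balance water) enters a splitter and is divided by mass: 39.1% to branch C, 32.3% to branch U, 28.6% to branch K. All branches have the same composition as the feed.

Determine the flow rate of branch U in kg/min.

344.3 kg/min

Branch U flow = 0.323×1066 = 344.32 kg/min.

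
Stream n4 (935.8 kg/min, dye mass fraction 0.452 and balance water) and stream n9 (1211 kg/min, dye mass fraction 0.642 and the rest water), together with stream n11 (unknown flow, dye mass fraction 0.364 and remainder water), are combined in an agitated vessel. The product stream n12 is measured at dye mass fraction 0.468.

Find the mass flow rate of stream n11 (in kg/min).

Let n11 be the unknown flow. Total out = 2146.8 + n11.
dye balance: 1200.4 + 0.364·n11 = 0.468·(2146.8 + n11)
(0.364 − 0.468)·n11 = 0.468×2146.8 − 1200.4 = -195.74
n11 = -195.74 / -0.104 = 1882.1 kg/min

1882 kg/min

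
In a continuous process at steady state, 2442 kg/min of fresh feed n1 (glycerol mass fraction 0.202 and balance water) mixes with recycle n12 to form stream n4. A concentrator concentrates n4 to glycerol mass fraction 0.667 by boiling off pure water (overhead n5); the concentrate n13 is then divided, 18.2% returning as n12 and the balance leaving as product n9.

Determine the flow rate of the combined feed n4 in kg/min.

Overall glycerol balance (none leaves overhead): glycerol in fresh feed = glycerol in product, i.e. 2442×0.202 = (1−0.182)·n13·0.667.
n13 = 493.28/(0.667×0.818) = 904.1 kg/min.
Recycle n12 = 0.182×904.1 = 164.55 kg/min.
Combined feed n4 = 2442 + 164.55 = 2606.5 kg/min.

2607 kg/min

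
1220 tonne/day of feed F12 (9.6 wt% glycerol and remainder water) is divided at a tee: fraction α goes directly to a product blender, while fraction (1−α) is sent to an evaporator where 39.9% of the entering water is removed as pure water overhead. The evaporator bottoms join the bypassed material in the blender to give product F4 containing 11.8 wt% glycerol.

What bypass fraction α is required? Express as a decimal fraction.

All 1220×0.096 = 117.12 tonne/day of glycerol reaches F4, so F4 = 117.12/0.118 = 992.54 tonne/day and vapour = 227.46 tonne/day.
The evaporator receives (1−α)·1220 of feed at 0.904 water and removes 0.399 of that water:
0.399×0.904×(1−α)×1220 = 227.46
(1−α) = 227.46/440.05 = 0.5169;  α = 0.4831.

0.483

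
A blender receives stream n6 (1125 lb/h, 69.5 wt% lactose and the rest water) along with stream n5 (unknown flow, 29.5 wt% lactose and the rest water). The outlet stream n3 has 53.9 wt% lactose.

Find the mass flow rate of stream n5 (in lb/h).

Let n5 be the unknown flow. Total out = 1125 + n5.
lactose balance: 781.88 + 0.295·n5 = 0.539·(1125 + n5)
(0.295 − 0.539)·n5 = 0.539×1125 − 781.88 = -175.5
n5 = -175.5 / -0.244 = 719.26 lb/h

719.3 lb/h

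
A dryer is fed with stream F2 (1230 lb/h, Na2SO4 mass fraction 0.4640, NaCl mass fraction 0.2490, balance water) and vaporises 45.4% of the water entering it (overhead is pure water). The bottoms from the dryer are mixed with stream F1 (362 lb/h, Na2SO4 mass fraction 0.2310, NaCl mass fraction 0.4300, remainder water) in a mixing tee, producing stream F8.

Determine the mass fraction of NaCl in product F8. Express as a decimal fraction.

0.3226

Vapour removed = 0.454×0.287×1230 = 160.27 lb/h; concentrate = 1069.7 lb/h.
NaCl reaching the mixer = 306.27 (from concentrate) + 362×0.430 = 461.93 lb/h.
Product flow = 1069.7 + 362 = 1431.7 lb/h; NaCl fraction = 0.3226.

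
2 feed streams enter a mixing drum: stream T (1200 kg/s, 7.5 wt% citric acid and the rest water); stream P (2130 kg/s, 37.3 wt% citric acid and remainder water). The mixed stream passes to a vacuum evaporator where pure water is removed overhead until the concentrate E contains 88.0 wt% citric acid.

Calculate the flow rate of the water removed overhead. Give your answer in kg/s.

citric acid entering = 1200×0.075 + 2130×0.373 = 884.49 kg/s.
All citric acid reports to E, so E = 884.49/0.880 = 1005.1 kg/s.
Total feed = 3330 kg/s; overhead = 3330 − 1005.1 = 2324.9 kg/s.

2325 kg/s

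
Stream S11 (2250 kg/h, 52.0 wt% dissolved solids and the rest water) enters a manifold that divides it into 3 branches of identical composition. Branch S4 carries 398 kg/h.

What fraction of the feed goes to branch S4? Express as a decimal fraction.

Fraction to S4 = 398/2250 = 0.1769.

0.177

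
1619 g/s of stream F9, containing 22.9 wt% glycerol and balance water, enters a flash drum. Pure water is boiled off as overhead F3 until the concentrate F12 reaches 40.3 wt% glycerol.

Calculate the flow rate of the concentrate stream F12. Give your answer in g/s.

glycerol is conserved: 1619×0.229 = 370.75 g/s all reports to the concentrate.
Concentrate = 370.75/(target fraction) = 919.98 g/s.

920 g/s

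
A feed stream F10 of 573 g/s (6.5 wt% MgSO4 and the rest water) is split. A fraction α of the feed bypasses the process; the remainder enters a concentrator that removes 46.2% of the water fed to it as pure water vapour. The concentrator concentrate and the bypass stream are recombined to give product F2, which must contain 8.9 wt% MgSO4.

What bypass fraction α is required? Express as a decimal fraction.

All 573×0.065 = 37.245 g/s of MgSO4 reaches F2, so F2 = 37.245/0.089 = 418.48 g/s and vapour = 154.52 g/s.
The evaporator receives (1−α)·573 of feed at 0.935 water and removes 0.462 of that water:
0.462×0.935×(1−α)×573 = 154.52
(1−α) = 154.52/247.52 = 0.6243;  α = 0.3757.

0.376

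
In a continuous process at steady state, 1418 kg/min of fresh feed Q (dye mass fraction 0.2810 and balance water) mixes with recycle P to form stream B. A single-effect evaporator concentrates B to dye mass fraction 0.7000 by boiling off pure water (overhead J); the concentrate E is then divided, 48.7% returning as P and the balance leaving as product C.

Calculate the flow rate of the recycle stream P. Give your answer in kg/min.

540.4 kg/min

Overall dye balance (none leaves overhead): dye in fresh feed = dye in product, i.e. 1418×0.281 = (1−0.487)·E·0.700.
E = 398.46/(0.700×0.513) = 1109.6 kg/min.
Recycle P = 0.487×1109.6 = 540.38 kg/min.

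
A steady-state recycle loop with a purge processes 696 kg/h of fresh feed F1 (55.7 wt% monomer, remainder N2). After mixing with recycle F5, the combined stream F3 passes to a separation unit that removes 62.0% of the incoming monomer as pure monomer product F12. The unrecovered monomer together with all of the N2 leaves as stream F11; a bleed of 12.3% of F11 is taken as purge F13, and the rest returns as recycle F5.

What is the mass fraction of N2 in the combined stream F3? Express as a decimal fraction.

N2 enters only via F1 and leaves only via the purge: 696×0.443 = 0.123×(N2 in F11), and the separation unit passes all N2, so N2 in F3 = N2 in F11 = 2506.7 kg/h.
monomer in F3: m_A = 696×0.557 + (1−0.123)·(1−0.620)·m_A, so m_A = 387.67/0.6667 = 581.44 kg/h.
F3 = 581.44 + 2506.7 = 3088.2 kg/h.
N2 fraction in F3 = 2506.7/3088.2 = 0.8117.

0.8117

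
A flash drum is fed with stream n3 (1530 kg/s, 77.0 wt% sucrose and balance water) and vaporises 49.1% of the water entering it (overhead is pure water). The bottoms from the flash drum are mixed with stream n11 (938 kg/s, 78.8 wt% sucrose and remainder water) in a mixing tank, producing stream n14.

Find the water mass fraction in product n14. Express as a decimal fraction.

0.165

Vapour removed = 0.491×0.230×1530 = 172.78 kg/s; concentrate = 1357.2 kg/s.
water reaching the mixer = 179.12 (from concentrate) + 938×0.212 = 377.97 kg/s.
Product flow = 1357.2 + 938 = 2295.2 kg/s; water fraction = 0.165.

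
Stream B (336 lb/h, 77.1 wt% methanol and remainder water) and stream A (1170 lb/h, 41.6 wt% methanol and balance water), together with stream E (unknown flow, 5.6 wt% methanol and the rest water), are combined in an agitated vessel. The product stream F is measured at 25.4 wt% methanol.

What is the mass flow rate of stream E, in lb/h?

Let E be the unknown flow. Total out = 1506 + E.
methanol balance: 745.78 + 0.056·E = 0.254·(1506 + E)
(0.056 − 0.254)·E = 0.254×1506 − 745.78 = -363.25
E = -363.25 / -0.198 = 1834.6 lb/h

1835 lb/h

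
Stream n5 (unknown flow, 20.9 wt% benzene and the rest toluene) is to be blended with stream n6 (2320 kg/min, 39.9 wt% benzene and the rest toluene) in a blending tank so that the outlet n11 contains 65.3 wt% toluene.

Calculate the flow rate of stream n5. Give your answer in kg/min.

Let n5 be the unknown flow. Total out = 2320 + n5.
toluene balance: 1394.3 + 0.791·n5 = 0.653·(2320 + n5)
(0.791 − 0.653)·n5 = 0.653×2320 − 1394.3 = 120.64
n5 = 120.64 / 0.138 = 874.2 kg/min

874.2 kg/min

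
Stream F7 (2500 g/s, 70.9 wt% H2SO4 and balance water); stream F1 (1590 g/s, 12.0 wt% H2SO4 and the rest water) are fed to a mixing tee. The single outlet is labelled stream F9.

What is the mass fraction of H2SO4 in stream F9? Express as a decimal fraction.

Total flow out = 2500 + 1590 = 4090 g/s.
H2SO4 in = 2500×0.709 + 1590×0.120 = 1963.3 g/s.
H2SO4 mass fraction in F9 = 1963.3/4090 = 0.4800.

0.4800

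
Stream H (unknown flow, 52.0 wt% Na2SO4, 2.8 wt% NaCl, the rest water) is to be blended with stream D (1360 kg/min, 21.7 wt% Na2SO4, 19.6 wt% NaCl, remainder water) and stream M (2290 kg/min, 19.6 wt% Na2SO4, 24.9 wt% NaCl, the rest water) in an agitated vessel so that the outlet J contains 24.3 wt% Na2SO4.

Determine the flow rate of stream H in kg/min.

516.2 kg/min

Let H be the unknown flow. Total out = 3650 + H.
Na2SO4 balance: 743.96 + 0.520·H = 0.243·(3650 + H)
(0.520 − 0.243)·H = 0.243×3650 − 743.96 = 142.99
H = 142.99 / 0.277 = 516.21 kg/min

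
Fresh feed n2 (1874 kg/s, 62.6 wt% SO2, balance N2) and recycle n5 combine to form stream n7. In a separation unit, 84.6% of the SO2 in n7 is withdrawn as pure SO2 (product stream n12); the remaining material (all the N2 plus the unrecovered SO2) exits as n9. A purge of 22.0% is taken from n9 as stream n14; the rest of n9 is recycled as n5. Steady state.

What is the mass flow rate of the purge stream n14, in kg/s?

N2 enters only via n2 and leaves only via the purge: 1874×0.374 = 0.220×(N2 in n9), and the separation unit passes all N2, so N2 in n7 = N2 in n9 = 3185.8 kg/s.
SO2 in n7: m_A = 1874×0.626 + (1−0.220)·(1−0.846)·m_A, so m_A = 1173.1/0.8799 = 1333.3 kg/s.
n9 = (1−0.846)×1333.3 + 3185.8 = 3391.1 kg/s.
Purge n14 = 0.220×3391.1 = 746.05 kg/s.

746 kg/s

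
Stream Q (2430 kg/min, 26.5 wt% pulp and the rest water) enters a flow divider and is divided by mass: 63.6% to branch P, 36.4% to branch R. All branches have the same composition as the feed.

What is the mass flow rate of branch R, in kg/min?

884.5 kg/min

Branch R flow = 0.364×2430 = 884.52 kg/min.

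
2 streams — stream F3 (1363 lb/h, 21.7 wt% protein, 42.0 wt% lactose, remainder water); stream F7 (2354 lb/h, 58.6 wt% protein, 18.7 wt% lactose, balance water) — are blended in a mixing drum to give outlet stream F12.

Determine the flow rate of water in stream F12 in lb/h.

1029 lb/h

water out = water in = 1363×0.363 + 2354×0.227 = 1029.1 lb/h.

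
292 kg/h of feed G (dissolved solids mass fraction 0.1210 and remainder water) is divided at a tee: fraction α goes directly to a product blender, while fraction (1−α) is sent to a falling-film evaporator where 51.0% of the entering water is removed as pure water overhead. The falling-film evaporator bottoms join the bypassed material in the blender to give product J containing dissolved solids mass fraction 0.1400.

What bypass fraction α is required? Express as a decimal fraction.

All 292×0.121 = 35.332 kg/h of dissolved solids reaches J, so J = 35.332/0.140 = 252.37 kg/h and vapour = 39.629 kg/h.
The evaporator receives (1−α)·292 of feed at 0.879 water and removes 0.510 of that water:
0.510×0.879×(1−α)×292 = 39.629
(1−α) = 39.629/130.9 = 0.3027;  α = 0.6973.

0.697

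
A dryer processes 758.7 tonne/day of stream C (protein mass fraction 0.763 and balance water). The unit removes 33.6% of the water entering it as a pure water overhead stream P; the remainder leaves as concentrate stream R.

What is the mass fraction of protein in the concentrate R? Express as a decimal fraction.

protein is not removed: 758.7×0.763 = 578.89 tonne/day of protein enters R.
water entering = 758.7×0.237 = 179.81 tonne/day; overhead removed = 0.336×179.81 = 60.417 tonne/day.
Concentrate = 758.7 − 60.417 = 698.28 tonne/day.
Mass fraction = 578.89/698.28 = 0.829.

0.829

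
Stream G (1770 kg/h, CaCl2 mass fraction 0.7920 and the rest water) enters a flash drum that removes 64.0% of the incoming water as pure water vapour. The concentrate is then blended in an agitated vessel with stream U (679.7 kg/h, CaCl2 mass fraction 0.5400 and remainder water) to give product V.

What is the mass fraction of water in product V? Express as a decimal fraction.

Vapour removed = 0.640×0.208×1770 = 235.62 kg/h; concentrate = 1534.4 kg/h.
water reaching the mixer = 132.54 (from concentrate) + 679.7×0.460 = 445.2 kg/h.
Product flow = 1534.4 + 679.7 = 2214.1 kg/h; water fraction = 0.2011.

0.2011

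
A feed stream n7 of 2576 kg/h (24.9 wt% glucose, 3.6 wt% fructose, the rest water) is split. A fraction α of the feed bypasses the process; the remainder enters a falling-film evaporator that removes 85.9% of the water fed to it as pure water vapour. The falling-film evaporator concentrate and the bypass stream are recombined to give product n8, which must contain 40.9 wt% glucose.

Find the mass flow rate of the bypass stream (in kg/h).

All 2576×0.249 = 641.42 kg/h of glucose reaches n8, so n8 = 641.42/0.409 = 1568.3 kg/h and vapour = 1007.7 kg/h.
The evaporator receives (1−α)·2576 of feed at 0.715 water and removes 0.859 of that water:
0.859×0.715×(1−α)×2576 = 1007.7
(1−α) = 1007.7/1582.1 = 0.6369;  α = 0.3631.
Bypass flow = 0.3631×2576 = 935.25 kg/h.

935.2 kg/h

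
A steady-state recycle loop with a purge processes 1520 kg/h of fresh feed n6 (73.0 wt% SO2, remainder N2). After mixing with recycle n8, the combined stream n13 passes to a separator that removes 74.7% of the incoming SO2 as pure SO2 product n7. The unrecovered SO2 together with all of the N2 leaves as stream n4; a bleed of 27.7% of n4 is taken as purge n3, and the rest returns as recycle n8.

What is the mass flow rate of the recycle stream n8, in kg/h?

1320 kg/h

N2 enters only via n6 and leaves only via the purge: 1520×0.270 = 0.277×(N2 in n4), and the separator passes all N2, so N2 in n13 = N2 in n4 = 1481.6 kg/h.
SO2 in n13: m_A = 1520×0.730 + (1−0.277)·(1−0.747)·m_A, so m_A = 1109.6/0.8171 = 1358 kg/h.
n4 = (1−0.747)×1358 + 1481.6 = 1825.2 kg/h.
Recycle n8 = (1−0.277)×1825.2 = 1319.6 kg/h.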